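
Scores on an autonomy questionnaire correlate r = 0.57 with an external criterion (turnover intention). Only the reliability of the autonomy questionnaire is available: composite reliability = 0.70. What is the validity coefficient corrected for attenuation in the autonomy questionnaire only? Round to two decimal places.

Single correction: r_c = r_obs / √r_xx = 0.57 / √0.70 = 0.57 / 0.8367 ≈ 0.68.

0.68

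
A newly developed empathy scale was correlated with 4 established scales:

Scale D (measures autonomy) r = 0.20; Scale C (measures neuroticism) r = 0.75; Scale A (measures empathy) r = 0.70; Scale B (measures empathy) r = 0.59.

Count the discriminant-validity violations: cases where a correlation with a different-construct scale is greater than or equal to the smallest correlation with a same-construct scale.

1

Convergent (same construct = empathy): Scale A, Scale B.
Smallest convergent = 0.59. Discriminant values: 0.20, 0.75; count ≥ 0.59 → 1.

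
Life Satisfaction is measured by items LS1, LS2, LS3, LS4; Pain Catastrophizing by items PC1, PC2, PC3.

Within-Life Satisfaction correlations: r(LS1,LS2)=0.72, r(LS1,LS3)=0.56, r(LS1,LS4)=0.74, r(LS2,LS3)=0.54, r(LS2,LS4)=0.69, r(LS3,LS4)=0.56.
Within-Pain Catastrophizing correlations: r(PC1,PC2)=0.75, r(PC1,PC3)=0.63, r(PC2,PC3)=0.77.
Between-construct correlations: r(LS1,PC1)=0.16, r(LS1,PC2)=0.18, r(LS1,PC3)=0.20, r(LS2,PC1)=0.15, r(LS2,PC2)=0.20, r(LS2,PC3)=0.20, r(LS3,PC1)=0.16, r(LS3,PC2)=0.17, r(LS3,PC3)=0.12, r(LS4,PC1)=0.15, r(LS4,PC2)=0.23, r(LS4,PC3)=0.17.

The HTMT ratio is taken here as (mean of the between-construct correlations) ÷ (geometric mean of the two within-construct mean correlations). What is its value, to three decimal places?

Between-construct mean = 2.09/12 = 0.1742.
Mean within-LS = 3.81/6 = 0.6350; mean within-PC = 2.15/3 = 0.7167.
Geometric mean = √(0.6350 × 0.7167) = 0.6746.
HTMT = 0.1742 / 0.6746 = 0.258.

0.258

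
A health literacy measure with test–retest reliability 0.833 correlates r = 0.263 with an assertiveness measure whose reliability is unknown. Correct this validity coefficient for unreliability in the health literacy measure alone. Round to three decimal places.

0.288

Single correction: r_c = r_obs / √r_xx = 0.263 / √0.833 = 0.263 / 0.9127 ≈ 0.288.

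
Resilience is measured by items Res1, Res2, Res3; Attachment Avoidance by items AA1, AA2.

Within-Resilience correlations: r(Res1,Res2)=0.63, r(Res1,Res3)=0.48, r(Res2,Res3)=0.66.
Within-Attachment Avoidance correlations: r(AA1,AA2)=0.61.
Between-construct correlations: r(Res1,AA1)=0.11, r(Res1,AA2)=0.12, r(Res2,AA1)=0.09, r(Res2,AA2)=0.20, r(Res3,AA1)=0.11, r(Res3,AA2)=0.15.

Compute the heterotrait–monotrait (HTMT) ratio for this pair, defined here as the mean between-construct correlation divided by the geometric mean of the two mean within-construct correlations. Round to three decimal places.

0.217

Between-construct mean = 0.78/6 = 0.1300.
Mean within-Res = 1.77/3 = 0.5900; mean within-AA = 0.61/1 = 0.6100.
Geometric mean = √(0.5900 × 0.6100) = 0.5999.
HTMT = 0.1300 / 0.5999 = 0.217.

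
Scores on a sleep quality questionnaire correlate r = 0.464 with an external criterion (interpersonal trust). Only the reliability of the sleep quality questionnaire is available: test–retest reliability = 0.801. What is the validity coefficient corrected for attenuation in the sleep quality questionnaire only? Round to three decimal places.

Single correction: r_c = r_obs / √r_xx = 0.464 / √0.801 = 0.464 / 0.8950 ≈ 0.518.

0.518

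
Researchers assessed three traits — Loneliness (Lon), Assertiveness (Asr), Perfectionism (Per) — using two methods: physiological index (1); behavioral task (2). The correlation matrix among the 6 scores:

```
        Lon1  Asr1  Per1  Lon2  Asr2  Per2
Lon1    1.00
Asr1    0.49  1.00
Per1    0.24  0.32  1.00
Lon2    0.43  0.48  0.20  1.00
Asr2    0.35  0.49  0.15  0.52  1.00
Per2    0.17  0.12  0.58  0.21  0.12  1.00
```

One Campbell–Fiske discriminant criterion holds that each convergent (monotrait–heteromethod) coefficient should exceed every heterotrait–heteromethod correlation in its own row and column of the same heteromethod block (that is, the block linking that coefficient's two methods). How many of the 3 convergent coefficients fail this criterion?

Each convergent coefficient versus the relevant comparison correlations:
Lon (methods 1·2): 0.43 vs {0.35, 0.48, 0.17, 0.20} → fail.
Asr (methods 1·2): 0.49 vs {0.48, 0.35, 0.12, 0.15} → pass.
Per (methods 1·2): 0.58 vs {0.20, 0.17, 0.15, 0.12} → pass.
1 of 3 fail.

1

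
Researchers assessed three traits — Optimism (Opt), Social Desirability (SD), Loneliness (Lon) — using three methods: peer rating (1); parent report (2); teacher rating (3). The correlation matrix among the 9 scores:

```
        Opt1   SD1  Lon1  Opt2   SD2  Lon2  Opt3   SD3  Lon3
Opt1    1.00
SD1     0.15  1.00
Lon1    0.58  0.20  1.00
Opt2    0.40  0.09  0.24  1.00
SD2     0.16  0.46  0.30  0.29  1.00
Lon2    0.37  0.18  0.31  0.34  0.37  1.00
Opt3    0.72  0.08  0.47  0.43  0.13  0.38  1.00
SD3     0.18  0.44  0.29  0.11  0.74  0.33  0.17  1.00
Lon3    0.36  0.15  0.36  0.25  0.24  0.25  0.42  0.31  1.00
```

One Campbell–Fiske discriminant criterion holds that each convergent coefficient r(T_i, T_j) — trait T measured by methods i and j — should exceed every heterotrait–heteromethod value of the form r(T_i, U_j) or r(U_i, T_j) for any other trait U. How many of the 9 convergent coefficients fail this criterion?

Checking each validity diagonal entry against its comparison values:
Opt (methods 1·2): 0.40 vs {0.16, 0.09, 0.37, 0.24} → pass.
Opt (methods 1·3): 0.72 vs {0.18, 0.08, 0.36, 0.47} → pass.
Opt (methods 2·3): 0.43 vs {0.11, 0.13, 0.25, 0.38} → pass.
SD (methods 1·2): 0.46 vs {0.09, 0.16, 0.18, 0.30} → pass.
SD (methods 1·3): 0.44 vs {0.08, 0.18, 0.15, 0.29} → pass.
SD (methods 2·3): 0.74 vs {0.13, 0.11, 0.24, 0.33} → pass.
Lon (methods 1·2): 0.31 vs {0.24, 0.37, 0.30, 0.18} → fail.
Lon (methods 1·3): 0.36 vs {0.47, 0.36, 0.29, 0.15} → fail.
Lon (methods 2·3): 0.25 vs {0.38, 0.25, 0.33, 0.24} → fail.
3 of 9 fail.

3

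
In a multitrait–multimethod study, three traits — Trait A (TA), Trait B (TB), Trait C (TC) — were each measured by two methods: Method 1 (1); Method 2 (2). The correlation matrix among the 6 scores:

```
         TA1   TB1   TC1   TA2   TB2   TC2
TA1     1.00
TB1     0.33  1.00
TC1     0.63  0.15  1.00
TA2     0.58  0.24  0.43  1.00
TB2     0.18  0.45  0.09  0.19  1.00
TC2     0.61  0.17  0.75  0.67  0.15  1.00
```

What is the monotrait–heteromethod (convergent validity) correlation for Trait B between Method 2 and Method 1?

0.45

Same trait (TB), different methods: r(TB2, TB1) = 0.45.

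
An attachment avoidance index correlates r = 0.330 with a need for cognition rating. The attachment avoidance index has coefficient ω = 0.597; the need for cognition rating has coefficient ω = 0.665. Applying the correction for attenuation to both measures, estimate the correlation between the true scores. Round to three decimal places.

r_true = r_obs / √(r_xx · r_yy) = 0.330 / √(0.597 × 0.665) = 0.330 / √0.397005 = 0.330 / 0.6301 ≈ 0.524.

0.524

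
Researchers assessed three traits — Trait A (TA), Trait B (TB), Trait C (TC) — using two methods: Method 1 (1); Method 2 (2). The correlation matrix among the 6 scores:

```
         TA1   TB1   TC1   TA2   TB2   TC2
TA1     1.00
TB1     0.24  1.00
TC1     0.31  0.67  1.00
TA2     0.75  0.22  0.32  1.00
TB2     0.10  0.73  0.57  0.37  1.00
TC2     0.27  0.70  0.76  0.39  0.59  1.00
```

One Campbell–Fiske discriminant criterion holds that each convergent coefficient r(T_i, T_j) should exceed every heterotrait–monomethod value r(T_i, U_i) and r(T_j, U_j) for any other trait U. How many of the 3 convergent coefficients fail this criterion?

0

Convergent coefficients and their comparison sets:
TA (methods 1·2): 0.75 vs {0.24, 0.37, 0.31, 0.39} → pass.
TB (methods 1·2): 0.73 vs {0.24, 0.37, 0.67, 0.59} → pass.
TC (methods 1·2): 0.76 vs {0.31, 0.39, 0.67, 0.59} → pass.
0 of 3 fail.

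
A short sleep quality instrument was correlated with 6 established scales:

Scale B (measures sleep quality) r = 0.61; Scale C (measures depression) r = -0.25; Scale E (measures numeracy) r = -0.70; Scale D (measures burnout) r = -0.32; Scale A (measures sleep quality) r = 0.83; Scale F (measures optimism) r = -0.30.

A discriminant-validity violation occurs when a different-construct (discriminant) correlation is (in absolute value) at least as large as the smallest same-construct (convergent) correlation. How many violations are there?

1

Convergent (same construct = sleep quality): Scale B, Scale A.
Smallest convergent = 0.61. Discriminant |r|: 0.25, 0.70, 0.32, 0.30; count ≥ 0.61 → 1.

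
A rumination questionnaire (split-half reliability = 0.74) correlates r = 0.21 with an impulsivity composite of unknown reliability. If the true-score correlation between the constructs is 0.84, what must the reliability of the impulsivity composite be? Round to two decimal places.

0.08

r_true = r_obs / √(r_xx · r_yy) ⇒ 0.84 = 0.21 / √(0.74 · r_yy).
√(0.74 · r_yy) = 0.21 / 0.84 = 0.2500; 0.74 · r_yy = 0.0625; r_yy = 0.0625 / 0.74 ≈ 0.08.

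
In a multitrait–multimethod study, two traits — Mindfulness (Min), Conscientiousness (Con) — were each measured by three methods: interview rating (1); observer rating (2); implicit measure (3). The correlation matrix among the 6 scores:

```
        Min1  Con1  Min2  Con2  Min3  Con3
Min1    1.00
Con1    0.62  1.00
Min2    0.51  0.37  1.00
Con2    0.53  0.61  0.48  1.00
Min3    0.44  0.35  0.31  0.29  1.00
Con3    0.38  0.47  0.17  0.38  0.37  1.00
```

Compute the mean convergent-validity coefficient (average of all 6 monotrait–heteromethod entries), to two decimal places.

Convergent values: 0.51, 0.44, 0.31, 0.61, 0.47, 0.38; mean = 2.72/6 = 0.45.

0.45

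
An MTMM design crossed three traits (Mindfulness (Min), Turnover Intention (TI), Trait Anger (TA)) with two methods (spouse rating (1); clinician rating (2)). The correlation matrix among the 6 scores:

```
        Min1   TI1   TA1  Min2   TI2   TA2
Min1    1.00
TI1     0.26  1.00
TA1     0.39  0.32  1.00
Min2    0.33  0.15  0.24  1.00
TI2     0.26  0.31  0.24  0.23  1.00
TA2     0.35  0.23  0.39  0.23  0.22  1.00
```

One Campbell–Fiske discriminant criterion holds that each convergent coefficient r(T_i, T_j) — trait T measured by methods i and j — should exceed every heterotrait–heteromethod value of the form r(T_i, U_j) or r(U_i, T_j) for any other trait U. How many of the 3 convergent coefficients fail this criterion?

1

Each convergent coefficient versus the relevant comparison correlations:
Min (methods 1·2): 0.33 vs {0.26, 0.15, 0.35, 0.24} → fail.
TI (methods 1·2): 0.31 vs {0.15, 0.26, 0.23, 0.24} → pass.
TA (methods 1·2): 0.39 vs {0.24, 0.35, 0.24, 0.23} → pass.
1 of 3 fail.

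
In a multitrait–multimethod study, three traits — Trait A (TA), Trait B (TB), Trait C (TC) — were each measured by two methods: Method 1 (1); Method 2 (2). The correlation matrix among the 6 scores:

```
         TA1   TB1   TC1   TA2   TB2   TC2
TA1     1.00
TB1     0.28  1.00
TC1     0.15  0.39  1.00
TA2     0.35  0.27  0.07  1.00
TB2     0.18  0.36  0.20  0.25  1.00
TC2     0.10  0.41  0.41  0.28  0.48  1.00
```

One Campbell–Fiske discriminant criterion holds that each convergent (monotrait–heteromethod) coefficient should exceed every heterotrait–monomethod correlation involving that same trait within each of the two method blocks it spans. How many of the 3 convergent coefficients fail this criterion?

2

Checking each validity diagonal entry against its comparison values:
TA (methods 1·2): 0.35 vs {0.28, 0.25, 0.15, 0.28} → pass.
TB (methods 1·2): 0.36 vs {0.28, 0.25, 0.39, 0.48} → fail.
TC (methods 1·2): 0.41 vs {0.15, 0.28, 0.39, 0.48} → fail.
2 of 3 fail.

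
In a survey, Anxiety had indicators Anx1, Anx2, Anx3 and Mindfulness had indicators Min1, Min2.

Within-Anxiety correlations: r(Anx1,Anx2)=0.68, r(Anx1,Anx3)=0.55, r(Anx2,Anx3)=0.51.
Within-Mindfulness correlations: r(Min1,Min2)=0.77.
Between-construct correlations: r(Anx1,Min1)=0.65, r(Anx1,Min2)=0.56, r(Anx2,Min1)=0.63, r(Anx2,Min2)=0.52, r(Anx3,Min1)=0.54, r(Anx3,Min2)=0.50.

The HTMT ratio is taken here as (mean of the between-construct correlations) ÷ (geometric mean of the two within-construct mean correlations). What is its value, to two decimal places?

Between-construct mean = 3.40/6 = 0.5667.
Mean within-Anx = 1.74/3 = 0.5800; mean within-Min = 0.77/1 = 0.7700.
Geometric mean = √(0.5800 × 0.7700) = 0.6683.
HTMT = 0.5667 / 0.6683 = 0.85.

0.85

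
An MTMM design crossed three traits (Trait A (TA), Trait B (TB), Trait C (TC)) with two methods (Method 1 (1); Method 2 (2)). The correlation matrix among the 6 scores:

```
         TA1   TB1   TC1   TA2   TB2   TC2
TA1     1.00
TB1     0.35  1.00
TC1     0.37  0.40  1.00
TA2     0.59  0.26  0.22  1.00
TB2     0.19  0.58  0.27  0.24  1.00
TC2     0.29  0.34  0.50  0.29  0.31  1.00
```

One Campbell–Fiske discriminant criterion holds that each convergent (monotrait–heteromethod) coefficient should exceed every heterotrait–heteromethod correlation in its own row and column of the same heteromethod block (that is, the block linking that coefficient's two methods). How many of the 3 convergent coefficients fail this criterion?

Checking each validity diagonal entry against its comparison values:
TA (methods 1·2): 0.59 vs {0.19, 0.26, 0.29, 0.22} → pass.
TB (methods 1·2): 0.58 vs {0.26, 0.19, 0.34, 0.27} → pass.
TC (methods 1·2): 0.50 vs {0.22, 0.29, 0.27, 0.34} → pass.
0 of 3 fail.

0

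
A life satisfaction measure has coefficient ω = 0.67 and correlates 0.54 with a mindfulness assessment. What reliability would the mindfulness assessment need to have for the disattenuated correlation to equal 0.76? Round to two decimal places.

r_true = r_obs / √(r_xx · r_yy) ⇒ 0.76 = 0.54 / √(0.67 · r_yy).
√(0.67 · r_yy) = 0.54 / 0.76 = 0.7105; 0.67 · r_yy = 0.5048; r_yy = 0.5048 / 0.67 ≈ 0.75.

0.75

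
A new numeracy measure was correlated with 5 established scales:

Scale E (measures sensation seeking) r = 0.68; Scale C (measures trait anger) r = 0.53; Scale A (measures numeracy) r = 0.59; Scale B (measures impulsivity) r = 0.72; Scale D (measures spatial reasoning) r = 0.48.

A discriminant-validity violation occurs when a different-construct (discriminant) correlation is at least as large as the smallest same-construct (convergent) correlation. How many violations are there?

Convergent (same construct = numeracy): Scale A.
Smallest convergent = 0.59. Discriminant values: 0.68, 0.53, 0.72, 0.48; count ≥ 0.59 → 2.

2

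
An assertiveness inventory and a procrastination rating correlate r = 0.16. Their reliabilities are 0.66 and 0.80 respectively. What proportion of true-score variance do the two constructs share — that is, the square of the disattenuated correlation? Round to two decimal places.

0.05

Disattenuated r = 0.16 / √(0.66 × 0.80) = 0.16 / 0.7266 = 0.2202.
Shared true-score variance = 0.2202² = 0.0485 ≈ 0.05.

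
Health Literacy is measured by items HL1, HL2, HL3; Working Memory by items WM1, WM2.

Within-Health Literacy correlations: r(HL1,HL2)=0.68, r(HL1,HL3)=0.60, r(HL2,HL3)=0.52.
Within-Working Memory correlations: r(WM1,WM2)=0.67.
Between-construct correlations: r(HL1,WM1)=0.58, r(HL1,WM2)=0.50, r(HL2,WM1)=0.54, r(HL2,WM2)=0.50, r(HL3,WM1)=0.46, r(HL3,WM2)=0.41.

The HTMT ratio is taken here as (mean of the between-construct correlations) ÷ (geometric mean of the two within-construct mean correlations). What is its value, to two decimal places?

0.79

Mean between = 2.99/6 = 0.4983.
Mean within-HL = 1.80/3 = 0.6000; mean within-WM = 0.67/1 = 0.6700.
Geometric mean = √(0.6000 × 0.6700) = 0.6340.
HTMT = 0.4983 / 0.6340 = 0.79.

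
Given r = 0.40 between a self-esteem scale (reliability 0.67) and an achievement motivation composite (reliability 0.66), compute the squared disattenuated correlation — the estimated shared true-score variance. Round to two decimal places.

0.36

Disattenuated r = 0.40 / √(0.67 × 0.66) = 0.40 / 0.6650 = 0.6015.
Shared true-score variance = 0.6015² = 0.3618 ≈ 0.36.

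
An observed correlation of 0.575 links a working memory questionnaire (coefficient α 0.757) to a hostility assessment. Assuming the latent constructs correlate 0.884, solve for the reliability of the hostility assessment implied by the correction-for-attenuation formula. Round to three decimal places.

0.559

r_true = r_obs / √(r_xx · r_yy) ⇒ 0.884 = 0.575 / √(0.757 · r_yy).
√(0.757 · r_yy) = 0.575 / 0.884 = 0.6505; 0.757 · r_yy = 0.4232; r_yy = 0.4232 / 0.757 ≈ 0.559.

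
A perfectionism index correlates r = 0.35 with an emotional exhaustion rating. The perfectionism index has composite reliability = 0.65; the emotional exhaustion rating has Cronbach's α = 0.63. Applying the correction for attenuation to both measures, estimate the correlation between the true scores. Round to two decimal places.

0.55

r_true = r_obs / √(r_xx · r_yy) = 0.35 / √(0.65 × 0.63) = 0.35 / √0.4095 = 0.35 / 0.6399 ≈ 0.55.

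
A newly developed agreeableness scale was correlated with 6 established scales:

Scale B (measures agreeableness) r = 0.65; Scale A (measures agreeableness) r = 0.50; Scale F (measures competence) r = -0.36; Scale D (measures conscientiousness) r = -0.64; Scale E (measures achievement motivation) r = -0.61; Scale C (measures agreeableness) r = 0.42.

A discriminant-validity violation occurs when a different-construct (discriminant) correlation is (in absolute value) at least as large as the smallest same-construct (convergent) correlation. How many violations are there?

Convergent (same construct = agreeableness): Scale B, Scale A, Scale C.
Smallest convergent = 0.42. Discriminant |r|: 0.36, 0.64, 0.61; count ≥ 0.42 → 2.

2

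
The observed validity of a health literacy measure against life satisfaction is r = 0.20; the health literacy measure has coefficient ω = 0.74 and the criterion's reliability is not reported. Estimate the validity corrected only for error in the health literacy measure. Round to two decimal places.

0.23

Single correction: r_c = r_obs / √r_xx = 0.20 / √0.74 = 0.20 / 0.8602 ≈ 0.23.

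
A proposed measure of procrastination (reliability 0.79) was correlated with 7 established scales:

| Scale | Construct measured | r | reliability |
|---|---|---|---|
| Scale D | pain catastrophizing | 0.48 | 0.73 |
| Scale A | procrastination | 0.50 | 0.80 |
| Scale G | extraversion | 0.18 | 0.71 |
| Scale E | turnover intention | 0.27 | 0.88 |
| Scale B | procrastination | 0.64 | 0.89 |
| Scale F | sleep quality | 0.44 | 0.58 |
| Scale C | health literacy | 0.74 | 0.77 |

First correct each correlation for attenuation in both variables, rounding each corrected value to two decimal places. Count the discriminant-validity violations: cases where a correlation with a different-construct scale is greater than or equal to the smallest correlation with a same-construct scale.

3

Disattenuated r (r / √(r_scale · r_new)):
  Scale D (disc): 0.48 / √(0.73·0.79) = 0.63
  Scale A (conv): 0.50 / √(0.80·0.79) = 0.63
  Scale G (disc): 0.18 / √(0.71·0.79) = 0.24
  Scale E (disc): 0.27 / √(0.88·0.79) = 0.32
  Scale B (conv): 0.64 / √(0.89·0.79) = 0.76
  Scale F (disc): 0.44 / √(0.58·0.79) = 0.65
  Scale C (disc): 0.74 / √(0.77·0.79) = 0.95
Smallest convergent = 0.63. Discriminant values: 0.63, 0.24, 0.32, 0.65, 0.95; count ≥ 0.63 → 3.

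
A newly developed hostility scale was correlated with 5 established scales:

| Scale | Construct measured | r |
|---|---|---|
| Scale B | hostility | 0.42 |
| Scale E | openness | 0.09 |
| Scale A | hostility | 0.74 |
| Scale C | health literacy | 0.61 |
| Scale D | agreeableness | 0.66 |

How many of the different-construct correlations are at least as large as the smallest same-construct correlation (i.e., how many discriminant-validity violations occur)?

Convergent (same construct = hostility): Scale B, Scale A.
Smallest convergent = 0.42. Discriminant values: 0.09, 0.61, 0.66; count ≥ 0.42 → 2.

2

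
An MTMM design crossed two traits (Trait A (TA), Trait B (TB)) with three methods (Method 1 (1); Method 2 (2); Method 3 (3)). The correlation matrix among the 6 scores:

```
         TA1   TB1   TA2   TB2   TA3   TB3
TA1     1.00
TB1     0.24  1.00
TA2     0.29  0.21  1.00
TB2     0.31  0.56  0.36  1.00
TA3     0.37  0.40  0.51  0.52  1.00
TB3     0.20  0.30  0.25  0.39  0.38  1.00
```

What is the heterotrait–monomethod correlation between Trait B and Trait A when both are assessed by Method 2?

Different traits, same method: r(TB2, TA2) = 0.36.

0.36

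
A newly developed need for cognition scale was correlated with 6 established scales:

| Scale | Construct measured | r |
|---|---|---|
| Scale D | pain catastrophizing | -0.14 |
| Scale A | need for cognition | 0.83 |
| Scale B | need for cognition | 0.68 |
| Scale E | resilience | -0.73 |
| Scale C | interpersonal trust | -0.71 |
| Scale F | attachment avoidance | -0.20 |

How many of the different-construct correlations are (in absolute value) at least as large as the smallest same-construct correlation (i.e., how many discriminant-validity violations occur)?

2

Convergent (same construct = need for cognition): Scale A, Scale B.
Smallest convergent = 0.68. Discriminant |r|: 0.14, 0.73, 0.71, 0.20; count ≥ 0.68 → 2.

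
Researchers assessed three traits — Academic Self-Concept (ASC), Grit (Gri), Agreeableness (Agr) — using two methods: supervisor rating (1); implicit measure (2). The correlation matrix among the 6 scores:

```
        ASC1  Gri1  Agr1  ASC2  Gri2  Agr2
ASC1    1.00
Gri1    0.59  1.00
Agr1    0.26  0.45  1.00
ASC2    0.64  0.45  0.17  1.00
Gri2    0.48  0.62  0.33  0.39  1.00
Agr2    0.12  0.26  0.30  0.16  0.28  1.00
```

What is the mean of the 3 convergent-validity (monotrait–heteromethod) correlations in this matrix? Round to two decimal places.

Convergent values: 0.64, 0.62, 0.30; mean = 1.56/3 = 0.52.

0.52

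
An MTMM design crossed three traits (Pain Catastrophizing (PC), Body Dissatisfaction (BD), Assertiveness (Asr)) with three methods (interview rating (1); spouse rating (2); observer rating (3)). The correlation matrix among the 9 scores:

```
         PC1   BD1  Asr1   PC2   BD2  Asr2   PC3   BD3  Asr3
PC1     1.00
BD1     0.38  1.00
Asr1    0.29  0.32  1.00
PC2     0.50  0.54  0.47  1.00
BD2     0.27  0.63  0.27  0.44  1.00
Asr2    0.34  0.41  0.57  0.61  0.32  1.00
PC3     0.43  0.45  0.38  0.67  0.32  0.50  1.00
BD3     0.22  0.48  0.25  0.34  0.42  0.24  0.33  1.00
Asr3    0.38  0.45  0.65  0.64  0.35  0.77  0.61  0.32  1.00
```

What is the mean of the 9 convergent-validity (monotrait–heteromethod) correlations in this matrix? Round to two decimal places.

Convergent values: 0.50, 0.43, 0.67, 0.63, 0.48, 0.42, 0.57, 0.65, 0.77; mean = 5.12/9 = 0.57.

0.57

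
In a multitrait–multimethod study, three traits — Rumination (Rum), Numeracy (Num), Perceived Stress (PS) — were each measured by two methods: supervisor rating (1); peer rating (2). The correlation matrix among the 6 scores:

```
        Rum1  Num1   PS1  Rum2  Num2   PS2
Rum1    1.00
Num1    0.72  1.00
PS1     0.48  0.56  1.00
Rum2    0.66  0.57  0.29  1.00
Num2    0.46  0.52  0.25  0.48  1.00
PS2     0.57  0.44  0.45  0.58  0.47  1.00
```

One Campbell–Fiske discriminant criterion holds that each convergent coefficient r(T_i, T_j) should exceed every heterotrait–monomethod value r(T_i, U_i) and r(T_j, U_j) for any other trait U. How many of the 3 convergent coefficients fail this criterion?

3

Each convergent coefficient versus the relevant comparison correlations:
Rum (methods 1·2): 0.66 vs {0.72, 0.48, 0.48, 0.58} → fail.
Num (methods 1·2): 0.52 vs {0.72, 0.48, 0.56, 0.47} → fail.
PS (methods 1·2): 0.45 vs {0.48, 0.58, 0.56, 0.47} → fail.
3 of 3 fail.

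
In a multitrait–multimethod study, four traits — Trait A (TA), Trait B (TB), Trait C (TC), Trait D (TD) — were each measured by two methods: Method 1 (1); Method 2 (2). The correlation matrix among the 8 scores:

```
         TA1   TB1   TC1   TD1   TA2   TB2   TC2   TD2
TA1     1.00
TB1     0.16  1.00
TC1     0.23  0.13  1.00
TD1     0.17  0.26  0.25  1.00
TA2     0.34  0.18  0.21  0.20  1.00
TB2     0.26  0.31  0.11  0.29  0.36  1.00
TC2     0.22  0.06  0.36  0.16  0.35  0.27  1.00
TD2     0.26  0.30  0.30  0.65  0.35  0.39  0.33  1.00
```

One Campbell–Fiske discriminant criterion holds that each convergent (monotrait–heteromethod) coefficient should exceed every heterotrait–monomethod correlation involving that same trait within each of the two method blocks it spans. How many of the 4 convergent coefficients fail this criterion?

Checking each validity diagonal entry against its comparison values:
TA (methods 1·2): 0.34 vs {0.16, 0.36, 0.23, 0.35, 0.17, 0.35} → fail.
TB (methods 1·2): 0.31 vs {0.16, 0.36, 0.13, 0.27, 0.26, 0.39} → fail.
TC (methods 1·2): 0.36 vs {0.23, 0.35, 0.13, 0.27, 0.25, 0.33} → pass.
TD (methods 1·2): 0.65 vs {0.17, 0.35, 0.26, 0.39, 0.25, 0.33} → pass.
2 of 4 fail.

2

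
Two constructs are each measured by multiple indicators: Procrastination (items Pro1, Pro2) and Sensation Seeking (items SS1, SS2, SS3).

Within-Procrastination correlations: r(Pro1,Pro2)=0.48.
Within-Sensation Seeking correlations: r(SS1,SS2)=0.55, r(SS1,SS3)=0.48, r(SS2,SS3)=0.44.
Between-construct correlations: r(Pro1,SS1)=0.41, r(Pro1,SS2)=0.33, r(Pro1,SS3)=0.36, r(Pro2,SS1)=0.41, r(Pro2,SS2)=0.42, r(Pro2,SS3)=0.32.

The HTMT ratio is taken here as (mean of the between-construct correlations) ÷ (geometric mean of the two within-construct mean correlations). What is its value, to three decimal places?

0.773

Between-construct mean = 2.25/6 = 0.3750.
Mean within-Pro = 0.48/1 = 0.4800; mean within-SS = 1.47/3 = 0.4900.
Geometric mean = √(0.4800 × 0.4900) = 0.4850.
HTMT = 0.3750 / 0.4850 = 0.773.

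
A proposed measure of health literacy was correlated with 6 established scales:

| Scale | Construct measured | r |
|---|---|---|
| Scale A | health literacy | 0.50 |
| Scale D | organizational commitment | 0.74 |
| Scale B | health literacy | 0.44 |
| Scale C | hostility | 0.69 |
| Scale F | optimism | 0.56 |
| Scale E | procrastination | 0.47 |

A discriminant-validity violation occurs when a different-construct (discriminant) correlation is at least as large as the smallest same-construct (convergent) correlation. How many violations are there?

4

Convergent (same construct = health literacy): Scale A, Scale B.
Smallest convergent = 0.44. Discriminant values: 0.74, 0.69, 0.56, 0.47; count ≥ 0.44 → 4.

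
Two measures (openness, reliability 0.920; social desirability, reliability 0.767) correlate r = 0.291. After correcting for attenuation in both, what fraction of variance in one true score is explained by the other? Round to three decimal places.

0.120

Disattenuated r = 0.291 / √(0.920 × 0.767) = 0.291 / 0.8400 = 0.3464.
Shared true-score variance = 0.3464² = 0.1200 ≈ 0.120.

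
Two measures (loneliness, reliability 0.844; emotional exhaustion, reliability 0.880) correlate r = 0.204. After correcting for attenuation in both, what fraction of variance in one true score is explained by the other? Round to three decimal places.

0.056

Disattenuated r = 0.204 / √(0.844 × 0.880) = 0.204 / 0.8618 = 0.2367.
Shared true-score variance = 0.2367² = 0.0560 ≈ 0.056.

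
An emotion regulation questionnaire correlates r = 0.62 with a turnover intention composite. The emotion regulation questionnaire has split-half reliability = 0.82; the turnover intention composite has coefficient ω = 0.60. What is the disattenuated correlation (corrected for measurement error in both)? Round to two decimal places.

0.88

r_true = r_obs / √(r_xx · r_yy) = 0.62 / √(0.82 × 0.60) = 0.62 / √0.4920 = 0.62 / 0.7014 ≈ 0.88.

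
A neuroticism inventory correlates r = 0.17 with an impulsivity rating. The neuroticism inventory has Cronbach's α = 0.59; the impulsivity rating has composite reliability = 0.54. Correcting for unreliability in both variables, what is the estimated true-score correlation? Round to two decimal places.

r_true = r_obs / √(r_xx · r_yy) = 0.17 / √(0.59 × 0.54) = 0.17 / √0.3186 = 0.17 / 0.5644 ≈ 0.30.

0.30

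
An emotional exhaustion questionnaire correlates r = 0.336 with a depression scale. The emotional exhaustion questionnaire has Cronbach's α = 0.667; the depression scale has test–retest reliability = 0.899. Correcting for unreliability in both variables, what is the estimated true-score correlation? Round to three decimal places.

r_true = r_obs / √(r_xx · r_yy) = 0.336 / √(0.667 × 0.899) = 0.336 / √0.599633 = 0.336 / 0.7744 ≈ 0.434.

0.434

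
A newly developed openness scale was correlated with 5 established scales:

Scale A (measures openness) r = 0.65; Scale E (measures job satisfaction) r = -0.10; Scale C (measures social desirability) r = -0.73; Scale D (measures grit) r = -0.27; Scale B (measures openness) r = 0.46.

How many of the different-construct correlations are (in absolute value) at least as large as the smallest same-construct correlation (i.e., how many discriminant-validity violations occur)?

1

Convergent (same construct = openness): Scale A, Scale B.
Smallest convergent = 0.46. Discriminant |r|: 0.10, 0.73, 0.27; count ≥ 0.46 → 1.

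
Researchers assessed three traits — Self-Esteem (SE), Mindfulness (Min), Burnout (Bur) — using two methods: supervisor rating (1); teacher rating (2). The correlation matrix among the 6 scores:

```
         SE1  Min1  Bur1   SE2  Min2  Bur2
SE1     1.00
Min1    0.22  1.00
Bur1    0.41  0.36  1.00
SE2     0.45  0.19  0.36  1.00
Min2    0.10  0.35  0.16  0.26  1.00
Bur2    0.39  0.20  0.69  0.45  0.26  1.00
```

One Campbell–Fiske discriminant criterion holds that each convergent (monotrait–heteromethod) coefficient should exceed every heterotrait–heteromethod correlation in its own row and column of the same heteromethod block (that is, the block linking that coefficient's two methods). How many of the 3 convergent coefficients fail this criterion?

0

Convergent coefficients and their comparison sets:
SE (methods 1·2): 0.45 vs {0.10, 0.19, 0.39, 0.36} → pass.
Min (methods 1·2): 0.35 vs {0.19, 0.10, 0.20, 0.16} → pass.
Bur (methods 1·2): 0.69 vs {0.36, 0.39, 0.16, 0.20} → pass.
0 of 3 fail.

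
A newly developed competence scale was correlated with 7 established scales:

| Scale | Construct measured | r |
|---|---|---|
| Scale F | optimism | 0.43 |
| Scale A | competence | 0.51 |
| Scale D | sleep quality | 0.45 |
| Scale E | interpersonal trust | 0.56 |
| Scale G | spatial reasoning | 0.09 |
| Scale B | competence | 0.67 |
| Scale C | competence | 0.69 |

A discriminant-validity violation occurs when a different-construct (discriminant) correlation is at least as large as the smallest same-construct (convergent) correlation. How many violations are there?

Convergent (same construct = competence): Scale A, Scale B, Scale C.
Smallest convergent = 0.51. Discriminant values: 0.43, 0.45, 0.56, 0.09; count ≥ 0.51 → 1.

1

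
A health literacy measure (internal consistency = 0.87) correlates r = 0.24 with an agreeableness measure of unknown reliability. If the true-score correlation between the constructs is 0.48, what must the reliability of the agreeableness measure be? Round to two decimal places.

0.29

r_true = r_obs / √(r_xx · r_yy) ⇒ 0.48 = 0.24 / √(0.87 · r_yy).
√(0.87 · r_yy) = 0.24 / 0.48 = 0.5000; 0.87 · r_yy = 0.2500; r_yy = 0.2500 / 0.87 ≈ 0.29.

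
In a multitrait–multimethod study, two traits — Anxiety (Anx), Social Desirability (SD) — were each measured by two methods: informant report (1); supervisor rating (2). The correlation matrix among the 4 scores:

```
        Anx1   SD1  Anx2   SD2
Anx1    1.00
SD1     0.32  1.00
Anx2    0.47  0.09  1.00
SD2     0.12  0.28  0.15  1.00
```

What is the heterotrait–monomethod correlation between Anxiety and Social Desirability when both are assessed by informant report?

0.32

Different traits, same method: r(Anx1, SD1) = 0.32.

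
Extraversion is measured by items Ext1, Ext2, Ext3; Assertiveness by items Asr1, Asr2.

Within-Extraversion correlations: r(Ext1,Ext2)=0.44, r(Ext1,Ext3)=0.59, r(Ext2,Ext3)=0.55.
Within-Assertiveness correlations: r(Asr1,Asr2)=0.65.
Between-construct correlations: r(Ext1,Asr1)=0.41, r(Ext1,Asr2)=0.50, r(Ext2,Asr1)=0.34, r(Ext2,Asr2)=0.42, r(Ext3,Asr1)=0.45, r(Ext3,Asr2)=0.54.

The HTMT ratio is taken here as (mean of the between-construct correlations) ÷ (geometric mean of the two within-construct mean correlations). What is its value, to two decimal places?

Mean heterotrait r = 2.66/6 = 0.4433.
Mean within-Ext = 1.58/3 = 0.5267; mean within-Asr = 0.65/1 = 0.6500.
Geometric mean = √(0.5267 × 0.6500) = 0.5851.
HTMT = 0.4433 / 0.5851 = 0.76.

0.76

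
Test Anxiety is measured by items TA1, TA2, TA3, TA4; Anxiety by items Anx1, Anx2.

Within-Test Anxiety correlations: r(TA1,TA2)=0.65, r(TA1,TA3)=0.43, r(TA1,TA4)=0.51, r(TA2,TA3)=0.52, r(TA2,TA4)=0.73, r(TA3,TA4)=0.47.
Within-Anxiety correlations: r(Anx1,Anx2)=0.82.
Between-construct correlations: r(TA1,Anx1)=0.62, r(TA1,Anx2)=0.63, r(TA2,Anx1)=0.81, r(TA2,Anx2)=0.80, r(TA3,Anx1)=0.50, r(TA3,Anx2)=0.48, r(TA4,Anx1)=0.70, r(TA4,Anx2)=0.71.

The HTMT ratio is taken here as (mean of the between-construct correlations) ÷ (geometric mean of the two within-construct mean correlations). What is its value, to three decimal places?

Mean between = 5.25/8 = 0.6563.
Mean within-TA = 3.31/6 = 0.5517; mean within-Anx = 0.82/1 = 0.8200.
Geometric mean = √(0.5517 × 0.8200) = 0.6726.
HTMT = 0.6563 / 0.6726 = 0.976.

0.976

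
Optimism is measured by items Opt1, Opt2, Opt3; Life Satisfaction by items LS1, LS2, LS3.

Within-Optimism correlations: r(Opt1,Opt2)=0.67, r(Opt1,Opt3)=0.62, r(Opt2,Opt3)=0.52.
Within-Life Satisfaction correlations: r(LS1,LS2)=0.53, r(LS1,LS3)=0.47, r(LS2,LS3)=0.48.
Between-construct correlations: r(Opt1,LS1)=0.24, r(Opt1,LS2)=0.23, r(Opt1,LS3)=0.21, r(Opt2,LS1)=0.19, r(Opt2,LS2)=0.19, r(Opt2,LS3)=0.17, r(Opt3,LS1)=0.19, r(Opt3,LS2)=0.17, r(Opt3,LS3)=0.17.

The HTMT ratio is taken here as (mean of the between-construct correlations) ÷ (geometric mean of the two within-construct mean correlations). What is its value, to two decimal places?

Mean between = 1.76/9 = 0.1956.
Mean within-Opt = 1.81/3 = 0.6033; mean within-LS = 1.48/3 = 0.4933.
Geometric mean = √(0.6033 × 0.4933) = 0.5455.
HTMT = 0.1956 / 0.5455 = 0.36.

0.36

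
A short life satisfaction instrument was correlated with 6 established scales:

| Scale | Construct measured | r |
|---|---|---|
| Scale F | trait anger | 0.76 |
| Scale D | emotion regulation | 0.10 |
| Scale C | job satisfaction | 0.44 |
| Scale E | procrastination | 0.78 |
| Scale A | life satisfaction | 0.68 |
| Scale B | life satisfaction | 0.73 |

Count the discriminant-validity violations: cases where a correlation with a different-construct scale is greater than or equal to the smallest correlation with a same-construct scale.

Convergent (same construct = life satisfaction): Scale A, Scale B.
Smallest convergent = 0.68. Discriminant values: 0.76, 0.10, 0.44, 0.78; count ≥ 0.68 → 2.

2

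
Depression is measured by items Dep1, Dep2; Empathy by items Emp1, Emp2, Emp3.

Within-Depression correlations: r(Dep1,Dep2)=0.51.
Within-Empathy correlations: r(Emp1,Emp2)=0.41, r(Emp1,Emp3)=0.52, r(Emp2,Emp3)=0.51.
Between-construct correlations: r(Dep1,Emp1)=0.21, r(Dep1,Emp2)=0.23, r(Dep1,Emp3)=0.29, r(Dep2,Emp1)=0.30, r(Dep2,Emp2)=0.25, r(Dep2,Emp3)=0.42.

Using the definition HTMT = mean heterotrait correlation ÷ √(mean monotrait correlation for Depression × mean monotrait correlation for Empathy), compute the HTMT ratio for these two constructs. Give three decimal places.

0.573

Between-construct mean = 1.70/6 = 0.2833.
Mean within-Dep = 0.51/1 = 0.5100; mean within-Emp = 1.44/3 = 0.4800.
Geometric mean = √(0.5100 × 0.4800) = 0.4948.
HTMT = 0.2833 / 0.4948 = 0.573.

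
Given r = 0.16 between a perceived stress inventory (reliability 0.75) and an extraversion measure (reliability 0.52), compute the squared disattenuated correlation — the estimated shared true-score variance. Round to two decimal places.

Disattenuated r = 0.16 / √(0.75 × 0.52) = 0.16 / 0.6245 = 0.2562.
Shared true-score variance = 0.2562² = 0.0656 ≈ 0.07.

0.07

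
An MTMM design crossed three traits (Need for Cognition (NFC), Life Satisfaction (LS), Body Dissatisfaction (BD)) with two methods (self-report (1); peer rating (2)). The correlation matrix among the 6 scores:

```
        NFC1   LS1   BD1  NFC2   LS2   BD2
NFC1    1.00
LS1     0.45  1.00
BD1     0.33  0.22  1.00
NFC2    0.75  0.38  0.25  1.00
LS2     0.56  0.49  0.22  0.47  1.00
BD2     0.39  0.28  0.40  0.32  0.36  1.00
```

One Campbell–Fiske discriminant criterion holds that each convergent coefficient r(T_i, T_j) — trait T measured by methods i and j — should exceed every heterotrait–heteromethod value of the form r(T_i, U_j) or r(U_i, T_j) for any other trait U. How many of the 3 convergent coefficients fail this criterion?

Checking each validity diagonal entry against its comparison values:
NFC (methods 1·2): 0.75 vs {0.56, 0.38, 0.39, 0.25} → pass.
LS (methods 1·2): 0.49 vs {0.38, 0.56, 0.28, 0.22} → fail.
BD (methods 1·2): 0.40 vs {0.25, 0.39, 0.22, 0.28} → pass.
1 of 3 fail.

1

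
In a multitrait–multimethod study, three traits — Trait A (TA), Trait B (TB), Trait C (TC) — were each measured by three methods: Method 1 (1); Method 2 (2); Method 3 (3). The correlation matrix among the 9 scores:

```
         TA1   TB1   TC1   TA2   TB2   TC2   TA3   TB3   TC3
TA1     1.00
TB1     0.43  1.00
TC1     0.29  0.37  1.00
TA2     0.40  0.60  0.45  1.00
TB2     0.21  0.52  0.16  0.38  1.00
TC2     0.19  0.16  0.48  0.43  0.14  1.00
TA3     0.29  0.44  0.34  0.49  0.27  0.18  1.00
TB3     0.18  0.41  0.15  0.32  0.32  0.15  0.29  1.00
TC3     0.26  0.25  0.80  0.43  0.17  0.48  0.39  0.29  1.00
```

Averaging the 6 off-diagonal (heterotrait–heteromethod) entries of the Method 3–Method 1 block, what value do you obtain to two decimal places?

HTHM values (method 3 × method 1): 0.44, 0.34, 0.18, 0.15, 0.26, 0.25; mean = 1.62/6 = 0.27.

0.27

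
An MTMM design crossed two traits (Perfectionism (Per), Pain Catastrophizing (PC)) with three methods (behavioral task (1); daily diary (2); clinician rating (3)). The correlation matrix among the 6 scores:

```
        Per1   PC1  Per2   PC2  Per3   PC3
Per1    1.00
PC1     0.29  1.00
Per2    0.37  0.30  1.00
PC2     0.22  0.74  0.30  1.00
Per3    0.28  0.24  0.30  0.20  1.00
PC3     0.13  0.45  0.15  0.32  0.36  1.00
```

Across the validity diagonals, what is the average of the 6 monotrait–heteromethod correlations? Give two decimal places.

Convergent values: 0.37, 0.28, 0.30, 0.74, 0.45, 0.32; mean = 2.46/6 = 0.41.

0.41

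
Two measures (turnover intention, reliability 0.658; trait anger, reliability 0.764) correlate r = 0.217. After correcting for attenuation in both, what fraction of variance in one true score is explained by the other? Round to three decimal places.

Disattenuated r = 0.217 / √(0.658 × 0.764) = 0.217 / 0.7090 = 0.3061.
Shared true-score variance = 0.3061² = 0.0937 ≈ 0.094.

0.094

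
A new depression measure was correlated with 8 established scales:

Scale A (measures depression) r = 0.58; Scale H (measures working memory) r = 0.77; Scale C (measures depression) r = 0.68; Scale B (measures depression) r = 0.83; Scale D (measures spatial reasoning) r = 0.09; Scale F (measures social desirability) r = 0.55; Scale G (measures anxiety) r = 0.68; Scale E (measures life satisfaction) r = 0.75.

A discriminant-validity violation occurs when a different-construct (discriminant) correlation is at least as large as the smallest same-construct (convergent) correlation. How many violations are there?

Convergent (same construct = depression): Scale A, Scale C, Scale B.
Smallest convergent = 0.58. Discriminant values: 0.77, 0.09, 0.55, 0.68, 0.75; count ≥ 0.58 → 3.

3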